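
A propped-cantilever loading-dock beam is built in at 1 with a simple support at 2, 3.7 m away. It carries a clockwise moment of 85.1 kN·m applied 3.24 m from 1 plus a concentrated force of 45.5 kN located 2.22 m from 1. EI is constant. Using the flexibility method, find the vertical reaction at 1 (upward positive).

Remove the prop at 2; the released (primary) structure is a cantilever built in at 1.
Free-end deflection of the primary structure under the applied loading (downward +):
  clockwise couple 85.1 at a = 3.24: M₀a(2L − a)/(2EI) = 573.5/EI
  point load 45.5 at a = 2.22: Pa²(3L − a)/(6EI) = 331.9/EI
  δ_0 = 905.4/EI
Tip deflection under a unit load at 2: L³/(3EI) = 16.88/EI.
The prop prevents deflection at 2: R_2 = δ_0/δ_{22} = 905.4/16.88 = 53.62 kN.
Vertical equilibrium: R_1 = ΣP − R_2 = 45.5 − 53.62 = -8.123 kN.

R_1 = -8.123 kN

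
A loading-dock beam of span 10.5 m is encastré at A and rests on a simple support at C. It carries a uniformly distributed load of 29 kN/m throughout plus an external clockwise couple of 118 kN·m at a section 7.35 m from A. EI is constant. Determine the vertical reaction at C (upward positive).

R_C = 129.5 kN

Remove the prop at C; the released (primary) structure is a cantilever built in at A.
Free-end deflection of the primary structure under the applied loading (downward +):
  UDL 29: wL⁴/(8EI) = 44062/EI
  clockwise couple 118 at a = 7.35: M₀a(2L − a)/(2EI) = 5919/EI
  δ_0 = 49981/EI
Tip deflection under a unit load at C: L³/(3EI) = 385.9/EI.
The prop prevents deflection at C: R_C = δ_0/δ_{CC} = 49981/385.9 = 129.5 kN.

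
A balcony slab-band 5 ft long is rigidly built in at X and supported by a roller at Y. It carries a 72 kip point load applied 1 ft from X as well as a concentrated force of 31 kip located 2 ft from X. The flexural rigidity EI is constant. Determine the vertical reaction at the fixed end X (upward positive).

R_X = 92.52 kip

Remove the prop at Y; the released (primary) structure is a cantilever built in at X.
Downward deflection at the released point Y due to the loads:
  point load 72 at a = 1: Pa²(3L − a)/(6EI) = 168/EI
  point load 31 at a = 2: Pa²(3L − a)/(6EI) = 268.7/EI
  δ_0 = 436.7/EI
Tip deflection under a unit load at Y: L³/(3EI) = 41.67/EI.
Compatibility at Y: δ_0 − R_Y·δ_{YY} = 0, so R_Y = 436.7/41.67 = 10.48 kip.
Vertical equilibrium: R_X = ΣP − R_Y = 103 − 10.48 = 92.52 kip.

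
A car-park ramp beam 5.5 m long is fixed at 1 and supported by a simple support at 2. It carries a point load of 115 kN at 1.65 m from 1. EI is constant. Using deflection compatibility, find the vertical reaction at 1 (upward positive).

Remove the prop at 2; the released (primary) structure is a cantilever built in at 1.
Deflection at 2 on the released cantilever, summing each load's contribution:
  point load 115 at a = 1.65: Pa²(3L − a)/(6EI) = 774.9/EI
Flexibility coefficient — unit upward force at 2: δ_{22} = L³/(3EI) = 55.46/EI.
The prop prevents deflection at 2: R_2 = δ_0/δ_{22} = 774.9/55.46 = 13.97 kN.
Vertical equilibrium: R_1 = ΣP − R_2 = 115 − 13.97 = 101 kN.

R_1 = 101 kN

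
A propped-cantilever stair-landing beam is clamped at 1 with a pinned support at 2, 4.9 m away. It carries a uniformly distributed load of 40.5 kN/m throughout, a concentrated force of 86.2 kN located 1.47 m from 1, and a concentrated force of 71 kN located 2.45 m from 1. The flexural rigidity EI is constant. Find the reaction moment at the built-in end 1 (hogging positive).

Choose R_2 as the redundant. The primary structure is the cantilever fixed at 1.
Downward deflection at the released point 2 due to the loads:
  UDL 40.5: wL⁴/(8EI) = 2918/EI
  point load 86.2 at a = 1.47: Pa²(3L − a)/(6EI) = 410.7/EI
  point load 71 at a = 2.45: Pa²(3L − a)/(6EI) = 870.1/EI
  δ_0 = 4199/EI
Flexibility coefficient — unit upward force at 2: δ_{22} = L³/(3EI) = 39.22/EI.
Compatibility at 2: δ_0 − R_2·δ_{22} = 0, so R_2 = 4199/39.22 = 107.1 kN.
Moment equilibrium about 1: M_1 = Σ(load moments about 1) − R_2·L = 786.9 − 107.1×4.9 = 262.2 kN·m.

M_1 = 262.2 kN·m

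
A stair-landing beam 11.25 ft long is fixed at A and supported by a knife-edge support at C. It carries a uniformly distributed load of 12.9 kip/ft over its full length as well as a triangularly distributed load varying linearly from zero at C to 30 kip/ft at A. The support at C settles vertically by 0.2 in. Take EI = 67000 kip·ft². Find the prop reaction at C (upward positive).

Take the reaction at C as the redundant and release it; the primary structure is a cantilever fixed at A.
Downward deflection at the released point C due to the loads:
  UDL 12.9: wL⁴/(8EI) = 25829/EI
  triangular load, peak 30 at the fixed end: w₀L⁴/(30EI) = 16018/EI
  δ_0 = 41847/EI
Tip deflection under a unit load at C: L³/(3EI) = 474.6/EI.
With EI = 67000 kip·ft²: δ_0 = 0.62459 ft and δ_{CC} = 0.007084 ft/kip.
Compatibility — the beam at C must follow the support down by 0.01667 ft: δ_0 − R_C·δ_{CC} = 0.01667, so R_C = (0.62459 − 0.01667)/0.007084 = 85.82 kip.

R_C = 85.82 kip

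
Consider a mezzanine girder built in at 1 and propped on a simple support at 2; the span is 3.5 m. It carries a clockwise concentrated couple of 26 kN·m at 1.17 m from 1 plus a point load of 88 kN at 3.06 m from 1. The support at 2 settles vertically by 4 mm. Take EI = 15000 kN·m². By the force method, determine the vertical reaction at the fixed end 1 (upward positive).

R_1 = 14.5 kN

Remove the prop at 2; the released (primary) structure is a cantilever built in at 1.
Downward deflection at the released point 2 due to the loads:
  clockwise couple 26 at a = 1.17: M₀a(2L − a)/(2EI) = 88.67/EI
  point load 88 at a = 3.06: Pa²(3L − a)/(6EI) = 1022/EI
  δ_0 = 1110/EI
Tip deflection under a unit load at 2: L³/(3EI) = 14.29/EI.
With EI = 15000 kN·m²: δ_0 = 0.074029 m and δ_{22} = 0.000953 m/kN.
Compatibility — the beam at 2 must follow the support down by 0.004 m: δ_0 − R_2·δ_{22} = 0.004, so R_2 = (0.074029 − 0.004)/0.000953 = 73.5 kN.
Vertical equilibrium: R_1 = ΣP − R_2 = 88 − 73.5 = 14.5 kN.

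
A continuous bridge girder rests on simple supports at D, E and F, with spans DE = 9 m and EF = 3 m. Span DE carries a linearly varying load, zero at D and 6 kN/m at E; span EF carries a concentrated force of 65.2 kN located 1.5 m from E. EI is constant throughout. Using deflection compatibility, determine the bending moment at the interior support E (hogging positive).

M_E = 33.47 kN·m

Take M_E as the redundant. Released structure: two simple spans DE and EF with a hinge at E.
End slopes at the hinge E, treating each span as simply supported:
  span DE: triangular load, peak 6: w₀L³/(45EI) = 97.2/EI
  span EF: point load 65.2 at a = 1.5: Pab(L + b)/(6LEI) = 36.67/EI
  relative rotation θ_0 = (97.2 + 36.67)/EI = 133.9/EI
A unit hogging moment at E produces rotation L₁/(3EI) + L₂/(3EI) = 4/EI.
Slope continuity at E: θ_0 = M_E·4/EI, so M_E = 133.9/4 = 33.47 kN·m (hogging).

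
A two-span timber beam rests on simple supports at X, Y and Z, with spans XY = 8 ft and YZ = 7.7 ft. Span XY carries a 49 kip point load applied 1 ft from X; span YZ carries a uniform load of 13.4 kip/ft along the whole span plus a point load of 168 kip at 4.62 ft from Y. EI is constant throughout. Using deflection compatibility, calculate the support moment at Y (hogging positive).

M_Y = 167.6 kip·ft

Take M_Y as the redundant. Released structure: two simple spans XY and YZ with a hinge at Y.
End slopes at the hinge Y, treating each span as simply supported:
  span XY: point load 49 at a = 1: Pab(L + a)/(6LEI) = 64.31/EI
  span YZ: UDL 13.4: wL³/(24EI) = 254.9/EI
  span YZ: point load 168 at a = 4.62: Pab(L + b)/(6LEI) = 557.8/EI
  relative rotation θ_0 = (64.31 + 812.7)/EI = 877/EI
A unit hogging moment at Y produces rotation L₁/(3EI) + L₂/(3EI) = 5.233/EI.
Slope continuity at Y: θ_0 = M_Y·5.233/EI, so M_Y = 877/5.233 = 167.6 kip·ft (hogging).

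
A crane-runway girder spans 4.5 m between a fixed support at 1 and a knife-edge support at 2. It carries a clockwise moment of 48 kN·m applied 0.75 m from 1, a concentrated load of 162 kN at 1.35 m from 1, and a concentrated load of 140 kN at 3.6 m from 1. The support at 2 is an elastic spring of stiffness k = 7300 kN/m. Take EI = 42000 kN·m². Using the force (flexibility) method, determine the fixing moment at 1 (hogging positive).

Remove the prop at 2; the released (primary) structure is a cantilever built in at 1.
Downward deflection at the released point 2 due to the loads:
  clockwise couple 48 at a = 0.75: M₀a(2L − a)/(2EI) = 148.5/EI
  point load 162 at a = 1.35: Pa²(3L − a)/(6EI) = 597.9/EI
  point load 140 at a = 3.6: Pa²(3L − a)/(6EI) = 2994/EI
  δ_0 = 3740/EI
Tip deflection under a unit load at 2: L³/(3EI) = 30.38/EI.
With EI = 42000 kN·m²: δ_0 = 0.089051 m and δ_{22} = 0.000723 m/kN.
Compatibility — the spring shortens by R_2/k under the reaction it provides: δ_0 − R_2·δ_{22} = R_2/k. With 1/k = 0.000137 m/kN, R_2 = δ_0 / (δ_{22} + 1/k) = 0.089051 / (0.000723 + 0.000137) = 103.5 kN.
Moment equilibrium about 1: M_1 = Σ(load moments about 1) − R_2·L = 770.7 − 103.5×4.5 = 304.8 kN·m.

M_1 = 304.8 kN·m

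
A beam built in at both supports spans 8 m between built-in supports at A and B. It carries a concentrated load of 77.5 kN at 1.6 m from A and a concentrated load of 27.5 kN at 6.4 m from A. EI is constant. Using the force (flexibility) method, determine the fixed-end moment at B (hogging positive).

Release both end moments; the primary structure is a simply-supported span AB with redundants M_A and M_B.
Simple-span end rotations at A and B under the given loads:
  at A: point load 77.5 at a = 1.6: Pab(L + b)/(6LEI) = 238.1/EI
  at B: point load 77.5 at a = 1.6: Pab(L + a)/(6LEI) = 158.7/EI
  at A: point load 27.5 at a = 6.4: Pab(L + b)/(6LEI) = 56.32/EI
  at B: point load 27.5 at a = 6.4: Pab(L + a)/(6LEI) = 84.48/EI
  θ_A0 = 294.4/EI,  θ_B0 = 243.2/EI
Flexibility coefficients: a unit moment at one end gives L/(3EI) there and L/(6EI) at the far end, so f₁₁ = f₂₂ = 2.667/EI and f₁₂ = f₂₁ = 1.333/EI.
Compatibility — zero rotation at each built-in end:
  2.667 M_A + 1.333 M_B = 294.4
  1.333 M_A + 2.667 M_B = 243.2
Solving the pair gives M_A = 86.4 kN·m and M_B = 48 kN·m (hogging).

M_B = 48 kN·m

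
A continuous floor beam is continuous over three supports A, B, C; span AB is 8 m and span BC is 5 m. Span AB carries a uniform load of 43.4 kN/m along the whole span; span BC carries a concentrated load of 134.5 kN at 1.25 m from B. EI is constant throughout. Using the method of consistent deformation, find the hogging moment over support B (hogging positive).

Release continuity at B by inserting a hinge; the redundant is the internal moment M_B. The primary structure is two simply-supported spans AB and BC.
Rotations at B on the released spans (each span's end-slope, ×1/EI):
  span AB: UDL 43.4: wL³/(24EI) = 925.9/EI
  span BC: point load 134.5 at a = 1.25: Pab(L + b)/(6LEI) = 183.9/EI
  relative rotation θ_0 = (925.9 + 183.9)/EI = 1110/EI
A unit hogging moment at B produces rotation L₁/(3EI) + L₂/(3EI) = 4.333/EI.
Compatibility: M_B·(L₁+L₂)/(3EI) = θ_0, giving M_B = 256.1 kN·m (hogging).

M_B = 256.1 kN·m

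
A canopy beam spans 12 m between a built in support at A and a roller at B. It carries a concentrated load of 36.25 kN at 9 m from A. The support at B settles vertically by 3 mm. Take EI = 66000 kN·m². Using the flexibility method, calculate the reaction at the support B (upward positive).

Take the reaction at B as the redundant and release it; the primary structure is a cantilever fixed at A.
Deflection at B on the released cantilever, summing each load's contribution:
  point load 36.25 at a = 9: Pa²(3L − a)/(6EI) = 13213/EI
Tip deflection under a unit load at B: L³/(3EI) = 576/EI.
With EI = 66000 kN·m²: δ_0 = 0.2002 m and δ_{BB} = 0.008727 m/kN.
Compatibility — the beam at B must follow the support down by 0.003 m: δ_0 − R_B·δ_{BB} = 0.003, so R_B = (0.2002 − 0.003)/0.008727 = 22.6 kN.

R_B = 22.6 kN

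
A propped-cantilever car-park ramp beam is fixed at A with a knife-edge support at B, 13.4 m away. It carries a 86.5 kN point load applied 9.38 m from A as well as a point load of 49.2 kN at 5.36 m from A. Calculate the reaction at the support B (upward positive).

R_B = 58.98 kN

Choose R_B as the redundant. The primary structure is the cantilever fixed at A.
Primary-structure tip deflection at B by superposition:
  point load 86.5 at a = 9.38: Pa²(3L − a)/(6EI) = 39093/EI
  point load 49.2 at a = 5.36: Pa²(3L − a)/(6EI) = 8208/EI
  δ_0 = 47301/EI
Flexibility coefficient — unit upward force at B: δ_{BB} = L³/(3EI) = 802/EI.
Compatibility at B: δ_0 − R_B·δ_{BB} = 0, so R_B = 47301/802 = 58.98 kN.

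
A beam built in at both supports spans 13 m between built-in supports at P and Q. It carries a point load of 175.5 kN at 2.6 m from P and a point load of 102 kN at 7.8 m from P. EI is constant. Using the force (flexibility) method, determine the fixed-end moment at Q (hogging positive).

M_Q = 264 kN·m

Take the two fixed-end moments M_P, M_Q as redundants; the released structure is the simple span PQ.
On the primary (simply-supported) span, the end slopes from the loading are:
  at P: point load 175.5 at a = 2.6: Pab(L + b)/(6LEI) = 1424/EI
  at Q: point load 175.5 at a = 2.6: Pab(L + a)/(6LEI) = 949.1/EI
  at P: point load 102 at a = 7.8: Pab(L + b)/(6LEI) = 965.3/EI
  at Q: point load 102 at a = 7.8: Pab(L + a)/(6LEI) = 1103/EI
  θ_P0 = 2389/EI,  θ_Q0 = 2052/EI
Flexibility coefficients: a unit moment at one end gives L/(3EI) there and L/(6EI) at the far end, so f₁₁ = f₂₂ = 4.333/EI and f₁₂ = f₂₁ = 2.167/EI.
Compatibility — zero rotation at each built-in end:
  4.333 M_P + 2.167 M_Q = 2389
  2.167 M_P + 4.333 M_Q = 2052
Solving the pair gives M_P = 419.3 kN·m and M_Q = 264 kN·m (hogging).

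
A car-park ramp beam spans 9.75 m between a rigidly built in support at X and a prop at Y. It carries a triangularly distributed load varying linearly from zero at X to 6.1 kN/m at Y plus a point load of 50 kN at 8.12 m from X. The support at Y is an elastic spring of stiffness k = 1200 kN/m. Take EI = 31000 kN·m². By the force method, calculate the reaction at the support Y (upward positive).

R_Y = 49.77 kN

Choose R_Y as the redundant. The primary structure is the cantilever fixed at X.
Primary-structure tip deflection at Y by superposition:
  triangular load, peak 6.1 at the free end: 11w₀L⁴/(120EI) = 5053/EI
  point load 50 at a = 8.12: Pa²(3L − a)/(6EI) = 11610/EI
  δ_0 = 16663/EI
Tip deflection under a unit load at Y: L³/(3EI) = 309/EI.
With EI = 31000 kN·m²: δ_0 = 0.53752 m and δ_{YY} = 0.009966 m/kN.
Compatibility — the spring shortens by R_Y/k under the reaction it provides: δ_0 − R_Y·δ_{YY} = R_Y/k. With 1/k = 0.000833 m/kN, R_Y = δ_0 / (δ_{YY} + 1/k) = 0.53752 / (0.009966 + 0.000833) = 49.77 kN.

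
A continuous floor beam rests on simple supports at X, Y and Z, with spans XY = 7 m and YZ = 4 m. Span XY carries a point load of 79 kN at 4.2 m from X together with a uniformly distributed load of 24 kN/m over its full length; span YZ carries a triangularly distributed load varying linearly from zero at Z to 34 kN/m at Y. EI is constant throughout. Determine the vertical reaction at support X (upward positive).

Release continuity at Y by inserting a hinge; the redundant is the internal moment M_Y. The primary structure is two simply-supported spans XY and YZ.
Rotations at Y on the released spans (each span's end-slope, ×1/EI):
  span XY: point load 79 at a = 4.2: Pab(L + a)/(6LEI) = 247.7/EI
  span XY: UDL 24: wL³/(24EI) = 343/EI
  span YZ: triangular load, peak 34: w₀L³/(45EI) = 48.36/EI
  relative rotation θ_0 = (590.7 + 48.36)/EI = 639.1/EI
A unit hogging moment at Y produces rotation L₁/(3EI) + L₂/(3EI) = 3.667/EI.
Slope continuity at Y: θ_0 = M_Y·3.667/EI, so M_Y = 639.1/3.667 = 174.3 kN·m (hogging).
Span XY, ΣM about X with M_Y applied at Y: R_Y^{XY}·7 = 919.8 + 174.3, so R_Y^{XY} = 156.3 kN and R_X = 247 − 156.3 = 90.7 kN.

R_X = 90.7 kN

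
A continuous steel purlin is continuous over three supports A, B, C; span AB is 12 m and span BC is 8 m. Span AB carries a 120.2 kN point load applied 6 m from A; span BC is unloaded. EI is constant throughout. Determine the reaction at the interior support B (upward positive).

R_B = 93.91 kN

Insert a hinge at B; M_B is the redundant, and each span becomes simply supported.
Discontinuity in slope at B on the released structure — sum the simple-span end rotations:
  span AB: point load 120.2 at a = 6: Pab(L + a)/(6LEI) = 1082/EI
  relative rotation θ_0 = (1082 + 0)/EI = 1082/EI
A unit hogging moment at B produces rotation L₁/(3EI) + L₂/(3EI) = 6.667/EI.
Slope continuity at B: θ_0 = M_B·6.667/EI, so M_B = 1082/6.667 = 162.3 kN·m (hogging).
Span AB, ΣM about A with M_B applied at B: R_B^{AB}·12 = 721.2 + 162.3, so R_B^{AB} = 73.62 kN and R_A = 120.2 − 73.62 = 46.58 kN.
Span BC, ΣM about C: R_B^{BC}·8 = 0 + 162.3, so R_B^{BC} = 20.28 kN and R_C = 0 − 20.28 = -20.28 kN.
R_B = 73.62 + 20.28 = 93.91 kN.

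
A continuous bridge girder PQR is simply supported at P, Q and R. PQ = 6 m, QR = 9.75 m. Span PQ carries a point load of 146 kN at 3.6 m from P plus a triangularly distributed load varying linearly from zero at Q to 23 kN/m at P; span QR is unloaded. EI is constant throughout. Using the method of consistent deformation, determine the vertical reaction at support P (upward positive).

Release continuity at Q by inserting a hinge; the redundant is the internal moment M_Q. The primary structure is two simply-supported spans PQ and QR.
Rotations at Q on the released spans (each span's end-slope, ×1/EI):
  span PQ: point load 146 at a = 3.6: Pab(L + a)/(6LEI) = 336.4/EI
  span PQ: triangular load, peak 23: 7w₀L³/(360EI) = 96.6/EI
  relative rotation θ_0 = (433 + 0)/EI = 433/EI
A unit hogging moment at Q produces rotation L₁/(3EI) + L₂/(3EI) = 5.25/EI.
Slope continuity at Q: θ_0 = M_Q·5.25/EI, so M_Q = 433/5.25 = 82.47 kN·m (hogging).
Span PQ, ΣM about P with M_Q applied at Q: R_Q^{PQ}·6 = 663.6 + 82.47, so R_Q^{PQ} = 124.3 kN and R_P = 215 − 124.3 = 90.65 kN.

R_P = 90.65 kN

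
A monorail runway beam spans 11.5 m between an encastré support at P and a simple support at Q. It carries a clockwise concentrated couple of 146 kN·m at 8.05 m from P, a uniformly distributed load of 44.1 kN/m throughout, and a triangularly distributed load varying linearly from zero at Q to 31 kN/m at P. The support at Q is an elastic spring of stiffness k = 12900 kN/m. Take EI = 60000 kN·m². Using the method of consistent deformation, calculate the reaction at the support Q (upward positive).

Release the roller at Q. Primary structure: cantilever fixed at P.
Deflection at Q on the released cantilever, summing each load's contribution:
  clockwise couple 146 at a = 8.05: M₀a(2L − a)/(2EI) = 8785/EI
  UDL 44.1: wL⁴/(8EI) = 96414/EI
  triangular load, peak 31 at the fixed end: w₀L⁴/(30EI) = 18073/EI
  δ_0 = 123272/EI
Flexibility coefficient — unit upward force at Q: δ_{QQ} = L³/(3EI) = 507/EI.
With EI = 60000 kN·m²: δ_0 = 2.0545 m and δ_{QQ} = 0.008449 m/kN.
Compatibility — the spring shortens by R_Q/k under the reaction it provides: δ_0 − R_Q·δ_{QQ} = R_Q/k. With 1/k = 0.000078 m/kN, R_Q = δ_0 / (δ_{QQ} + 1/k) = 2.0545 / (0.008449 + 0.000078) = 241 kN.

R_Q = 241 kN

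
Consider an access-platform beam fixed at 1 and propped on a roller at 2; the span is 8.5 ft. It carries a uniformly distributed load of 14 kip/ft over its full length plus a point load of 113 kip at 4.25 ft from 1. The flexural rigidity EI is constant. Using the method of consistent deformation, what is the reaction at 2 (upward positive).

Remove the prop at 2; the released (primary) structure is a cantilever built in at 1.
Free-end deflection of the primary structure under the applied loading (downward +):
  UDL 14: wL⁴/(8EI) = 9135/EI
  point load 113 at a = 4.25: Pa²(3L − a)/(6EI) = 7229/EI
  δ_0 = 16364/EI
Tip deflection under a unit load at 2: L³/(3EI) = 204.7/EI.
Compatibility at 2: δ_0 − R_2·δ_{22} = 0, so R_2 = 16364/204.7 = 79.94 kip.

R_2 = 79.94 kip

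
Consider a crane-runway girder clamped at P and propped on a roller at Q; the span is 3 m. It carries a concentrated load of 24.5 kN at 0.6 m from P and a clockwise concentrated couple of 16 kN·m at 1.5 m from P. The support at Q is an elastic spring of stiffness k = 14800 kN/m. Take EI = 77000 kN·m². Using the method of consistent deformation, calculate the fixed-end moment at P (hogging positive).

M_P = 16.69 kN·m

Release the roller at Q. Primary structure: cantilever fixed at P.
Downward deflection at the released point Q due to the loads:
  point load 24.5 at a = 0.6: Pa²(3L − a)/(6EI) = 12.35/EI
  clockwise couple 16 at a = 1.5: M₀a(2L − a)/(2EI) = 54/EI
  δ_0 = 66.35/EI
Flexibility coefficient — unit upward force at Q: δ_{QQ} = L³/(3EI) = 9/EI.
With EI = 77000 kN·m²: δ_0 = 0.000862 m and δ_{QQ} = 0.000117 m/kN.
Compatibility — the spring shortens by R_Q/k under the reaction it provides: δ_0 − R_Q·δ_{QQ} = R_Q/k. With 1/k = 0.000068 m/kN, R_Q = δ_0 / (δ_{QQ} + 1/k) = 0.000862 / (0.000117 + 0.000068) = 4.672 kN.
Moment equilibrium about P: M_P = Σ(load moments about P) − R_Q·L = 30.7 − 4.672×3 = 16.69 kN·m.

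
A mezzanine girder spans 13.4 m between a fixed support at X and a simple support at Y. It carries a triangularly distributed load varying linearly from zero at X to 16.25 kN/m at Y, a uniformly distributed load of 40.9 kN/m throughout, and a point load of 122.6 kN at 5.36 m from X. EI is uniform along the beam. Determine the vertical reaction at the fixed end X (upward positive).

R_X = 488.6 kN

Remove the prop at Y; the released (primary) structure is a cantilever built in at X.
Primary-structure tip deflection at Y by superposition:
  triangular load, peak 16.25 at the free end: 11w₀L⁴/(120EI) = 48027/EI
  UDL 40.9: wL⁴/(8EI) = 164836/EI
  point load 122.6 at a = 5.36: Pa²(3L − a)/(6EI) = 20453/EI
  δ_0 = 233316/EI
Tip deflection under a unit load at Y: L³/(3EI) = 802/EI.
The prop prevents deflection at Y: R_Y = δ_0/δ_{YY} = 233316/802 = 290.9 kN.
Vertical equilibrium: R_X = ΣP − R_Y = 779.5 − 290.9 = 488.6 kN.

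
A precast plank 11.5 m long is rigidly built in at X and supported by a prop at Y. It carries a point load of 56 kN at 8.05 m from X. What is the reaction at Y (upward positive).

R_Y = 31.56 kN

Release the roller at Y. Primary structure: cantilever fixed at X.
Deflection at Y on the released cantilever, summing each load's contribution:
  point load 56 at a = 8.05: Pa²(3L − a)/(6EI) = 15998/EI
Flexibility coefficient — unit upward force at Y: δ_{YY} = L³/(3EI) = 507/EI.
Compatibility at Y: δ_0 − R_Y·δ_{YY} = 0, so R_Y = 15998/507 = 31.56 kN.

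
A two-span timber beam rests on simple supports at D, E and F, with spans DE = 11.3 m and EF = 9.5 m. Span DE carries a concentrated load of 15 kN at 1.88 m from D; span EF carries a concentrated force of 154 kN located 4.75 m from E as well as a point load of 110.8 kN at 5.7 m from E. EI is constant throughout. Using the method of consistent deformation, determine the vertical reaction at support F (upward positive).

R_F = 121 kN

Take M_E as the redundant. Released structure: two simple spans DE and EF with a hinge at E.
Rotations at E on the released spans (each span's end-slope, ×1/EI):
  span DE: point load 15 at a = 1.88: Pab(L + a)/(6LEI) = 51.64/EI
  span EF: point load 154 at a = 4.75: Pab(L + b)/(6LEI) = 868.7/EI
  span EF: point load 110.8 at a = 5.7: Pab(L + b)/(6LEI) = 560/EI
  relative rotation θ_0 = (51.64 + 1429)/EI = 1480/EI
A unit hogging moment at E produces rotation L₁/(3EI) + L₂/(3EI) = 6.933/EI.
Slope continuity at E: θ_0 = M_E·6.933/EI, so M_E = 1480/6.933 = 213.5 kN·m (hogging).
Span EF, ΣM about F: R_E^{EF}·9.5 = 1153 + 213.5, so R_E^{EF} = 143.8 kN and R_F = 264.8 − 143.8 = 121 kN.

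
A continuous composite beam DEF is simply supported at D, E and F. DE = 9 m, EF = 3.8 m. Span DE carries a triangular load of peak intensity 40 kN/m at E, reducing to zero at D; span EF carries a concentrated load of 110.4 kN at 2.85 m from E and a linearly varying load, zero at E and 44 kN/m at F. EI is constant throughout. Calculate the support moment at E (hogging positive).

Insert a hinge at E; M_E is the redundant, and each span becomes simply supported.
End slopes at the hinge E, treating each span as simply supported:
  span DE: triangular load, peak 40: w₀L³/(45EI) = 648/EI
  span EF: point load 110.4 at a = 2.85: Pab(L + b)/(6LEI) = 62.27/EI
  span EF: triangular load, peak 44: 7w₀L³/(360EI) = 46.95/EI
  relative rotation θ_0 = (648 + 109.2)/EI = 757.2/EI
A unit hogging moment at E produces rotation L₁/(3EI) + L₂/(3EI) = 4.267/EI.
Slope continuity at E: θ_0 = M_E·4.267/EI, so M_E = 757.2/4.267 = 177.5 kN·m (hogging).

M_E = 177.5 kN·m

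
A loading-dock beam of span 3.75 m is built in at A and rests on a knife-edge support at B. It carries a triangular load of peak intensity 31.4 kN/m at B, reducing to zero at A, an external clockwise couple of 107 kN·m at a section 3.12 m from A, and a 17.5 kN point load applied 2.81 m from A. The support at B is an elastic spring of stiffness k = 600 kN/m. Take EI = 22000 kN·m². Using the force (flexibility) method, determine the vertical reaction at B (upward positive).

Remove the prop at B; the released (primary) structure is a cantilever built in at A.
Downward deflection at the released point B due to the loads:
  triangular load, peak 31.4 at the free end: 11w₀L⁴/(120EI) = 569.2/EI
  clockwise couple 107 at a = 3.12: M₀a(2L − a)/(2EI) = 731.1/EI
  point load 17.5 at a = 2.81: Pa²(3L − a)/(6EI) = 194.4/EI
  δ_0 = 1495/EI
Tip deflection under a unit load at B: L³/(3EI) = 17.58/EI.
With EI = 22000 kN·m²: δ_0 = 0.06794 m and δ_{BB} = 0.000799 m/kN.
Compatibility — the spring shortens by R_B/k under the reaction it provides: δ_0 − R_B·δ_{BB} = R_B/k. With 1/k = 0.001667 m/kN, R_B = δ_0 / (δ_{BB} + 1/k) = 0.06794 / (0.000799 + 0.001667) = 27.55 kN.

R_B = 27.55 kN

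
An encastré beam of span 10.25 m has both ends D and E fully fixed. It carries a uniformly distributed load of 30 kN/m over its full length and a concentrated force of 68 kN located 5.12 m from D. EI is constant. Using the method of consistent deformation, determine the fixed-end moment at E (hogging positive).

M_E = 349.7 kN·m

Take the two fixed-end moments M_D, M_E as redundants; the released structure is the simple span DE.
On the primary (simply-supported) span, the end slopes from the loading are:
  at D: UDL 30: wL³/(24EI) = 1346/EI
  at E: UDL 30: wL³/(24EI) = 1346/EI
  at D: point load 68 at a = 5.12: Pab(L + b)/(6LEI) = 446.7/EI
  at E: point load 68 at a = 5.12: Pab(L + a)/(6LEI) = 446.4/EI
  θ_D0 = 1793/EI,  θ_E0 = 1792/EI
Flexibility coefficients: a unit moment at one end gives L/(3EI) there and L/(6EI) at the far end, so f₁₁ = f₂₂ = 3.417/EI and f₁₂ = f₂₁ = 1.708/EI.
Compatibility — zero rotation at each built-in end:
  3.417 M_D + 1.708 M_E = 1793
  1.708 M_D + 3.417 M_E = 1792
Solving the pair gives M_D = 349.9 kN·m and M_E = 349.7 kN·m (hogging).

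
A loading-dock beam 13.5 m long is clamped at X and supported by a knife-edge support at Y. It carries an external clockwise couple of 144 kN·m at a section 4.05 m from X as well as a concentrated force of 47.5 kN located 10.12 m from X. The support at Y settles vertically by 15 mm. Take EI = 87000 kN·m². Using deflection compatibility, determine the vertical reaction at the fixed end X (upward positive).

R_X = 10.9 kN

Release the roller at Y. Primary structure: cantilever fixed at X.
Free-end deflection of the primary structure under the applied loading (downward +):
  clockwise couple 144 at a = 4.05: M₀a(2L − a)/(2EI) = 6692/EI
  point load 47.5 at a = 10.12: Pa²(3L − a)/(6EI) = 24632/EI
  δ_0 = 31324/EI
Tip deflection under a unit load at Y: L³/(3EI) = 820.1/EI.
With EI = 87000 kN·m²: δ_0 = 0.36004 m and δ_{YY} = 0.009427 m/kN.
Compatibility — the beam at Y must follow the support down by 0.015 m: δ_0 − R_Y·δ_{YY} = 0.015, so R_Y = (0.36004 − 0.015)/0.009427 = 36.6 kN.
Vertical equilibrium: R_X = ΣP − R_Y = 47.5 − 36.6 = 10.9 kN.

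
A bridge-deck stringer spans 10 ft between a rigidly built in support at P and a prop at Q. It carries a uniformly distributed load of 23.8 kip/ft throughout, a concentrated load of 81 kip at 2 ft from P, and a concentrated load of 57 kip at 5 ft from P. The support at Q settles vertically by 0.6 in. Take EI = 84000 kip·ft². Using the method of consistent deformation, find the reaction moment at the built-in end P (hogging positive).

Take the reaction at Q as the redundant and release it; the primary structure is a cantilever fixed at P.
Downward deflection at the released point Q due to the loads:
  UDL 23.8: wL⁴/(8EI) = 29750/EI
  point load 81 at a = 2: Pa²(3L − a)/(6EI) = 1512/EI
  point load 57 at a = 5: Pa²(3L − a)/(6EI) = 5938/EI
  δ_0 = 37200/EI
Tip deflection under a unit load at Q: L³/(3EI) = 333.3/EI.
With EI = 84000 kip·ft²: δ_0 = 0.44285 ft and δ_{QQ} = 0.003968 ft/kip.
Compatibility — the beam at Q must follow the support down by 0.05 ft: δ_0 − R_Q·δ_{QQ} = 0.05, so R_Q = (0.44285 − 0.05)/0.003968 = 99 kip.
Moment equilibrium about P: M_P = Σ(load moments about P) − R_Q·L = 1637 − 99×10 = 647 kip·ft.

M_P = 647 kip·ft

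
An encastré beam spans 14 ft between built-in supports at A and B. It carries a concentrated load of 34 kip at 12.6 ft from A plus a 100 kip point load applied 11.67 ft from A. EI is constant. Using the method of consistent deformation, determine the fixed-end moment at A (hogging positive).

Take the two fixed-end moments M_A, M_B as redundants; the released structure is the simple span AB.
Simple-span end rotations at A and B under the given loads:
  at A: point load 34 at a = 12.6: Pab(L + b)/(6LEI) = 110/EI
  at B: point load 34 at a = 12.6: Pab(L + a)/(6LEI) = 189.9/EI
  at A: point load 100 at a = 11.67: Pab(L + b)/(6LEI) = 528.6/EI
  at B: point load 100 at a = 11.67: Pab(L + a)/(6LEI) = 830.9/EI
  θ_A0 = 638.6/EI,  θ_B0 = 1021/EI
Flexibility coefficients: a unit moment at one end gives L/(3EI) there and L/(6EI) at the far end, so f₁₁ = f₂₂ = 4.667/EI and f₁₂ = f₂₁ = 2.333/EI.
Compatibility — zero rotation at each built-in end:
  4.667 M_A + 2.333 M_B = 638.6
  2.333 M_A + 4.667 M_B = 1021
Solving the pair gives M_A = 36.61 kip·ft and M_B = 200.5 kip·ft (hogging).

M_A = 36.61 kip·ft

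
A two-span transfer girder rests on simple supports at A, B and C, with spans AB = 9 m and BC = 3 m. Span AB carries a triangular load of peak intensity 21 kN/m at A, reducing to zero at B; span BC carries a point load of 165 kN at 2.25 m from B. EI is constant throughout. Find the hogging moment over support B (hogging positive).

M_B = 88.92 kN·m

Insert a hinge at B; M_B is the redundant, and each span becomes simply supported.
Discontinuity in slope at B on the released structure — sum the simple-span end rotations:
  span AB: triangular load, peak 21: 7w₀L³/(360EI) = 297.7/EI
  span BC: point load 165 at a = 2.25: Pab(L + b)/(6LEI) = 58.01/EI
  relative rotation θ_0 = (297.7 + 58.01)/EI = 355.7/EI
A unit hogging moment at B produces rotation L₁/(3EI) + L₂/(3EI) = 4/EI.
Slope continuity at B: θ_0 = M_B·4/EI, so M_B = 355.7/4 = 88.92 kN·m (hogging).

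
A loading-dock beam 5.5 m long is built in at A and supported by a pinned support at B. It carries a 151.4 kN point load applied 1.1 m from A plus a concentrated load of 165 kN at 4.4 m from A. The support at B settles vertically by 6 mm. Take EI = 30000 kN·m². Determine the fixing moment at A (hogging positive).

M_A = 224.9 kN·m

Choose R_B as the redundant. The primary structure is the cantilever fixed at A.
Deflection at B on the released cantilever, summing each load's contribution:
  point load 151.4 at a = 1.1: Pa²(3L − a)/(6EI) = 470.2/EI
  point load 165 at a = 4.4: Pa²(3L − a)/(6EI) = 6442/EI
  δ_0 = 6912/EI
Tip deflection under a unit load at B: L³/(3EI) = 55.46/EI.
With EI = 30000 kN·m²: δ_0 = 0.23041 m and δ_{BB} = 0.001849 m/kN.
Compatibility — the beam at B must follow the support down by 0.006 m: δ_0 − R_B·δ_{BB} = 0.006, so R_B = (0.23041 − 0.006)/0.001849 = 121.4 kN.
Moment equilibrium about A: M_A = Σ(load moments about A) − R_B·L = 892.5 − 121.4×5.5 = 224.9 kN·m.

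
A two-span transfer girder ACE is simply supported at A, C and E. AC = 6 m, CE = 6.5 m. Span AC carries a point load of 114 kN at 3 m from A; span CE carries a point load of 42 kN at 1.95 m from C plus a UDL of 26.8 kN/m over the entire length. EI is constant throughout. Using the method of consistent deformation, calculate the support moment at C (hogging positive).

Release continuity at C by inserting a hinge; the redundant is the internal moment M_C. The primary structure is two simply-supported spans AC and CE.
Rotations at C on the released spans (each span's end-slope, ×1/EI):
  span AC: point load 114 at a = 3: Pab(L + a)/(6LEI) = 256.5/EI
  span CE: point load 42 at a = 1.95: Pab(L + b)/(6LEI) = 105.6/EI
  span CE: UDL 26.8: wL³/(24EI) = 306.7/EI
  relative rotation θ_0 = (256.5 + 412.2)/EI = 668.7/EI
A unit hogging moment at C produces rotation L₁/(3EI) + L₂/(3EI) = 4.167/EI.
Slope continuity at C: θ_0 = M_C·4.167/EI, so M_C = 668.7/4.167 = 160.5 kN·m (hogging).

M_C = 160.5 kN·m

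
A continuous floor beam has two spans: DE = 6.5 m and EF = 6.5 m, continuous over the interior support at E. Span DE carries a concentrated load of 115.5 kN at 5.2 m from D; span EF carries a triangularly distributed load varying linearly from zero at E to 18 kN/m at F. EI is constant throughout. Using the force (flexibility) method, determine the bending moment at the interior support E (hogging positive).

M_E = 76.24 kN·m

Release continuity at E by inserting a hinge; the redundant is the internal moment M_E. The primary structure is two simply-supported spans DE and EF.
Discontinuity in slope at E on the released structure — sum the simple-span end rotations:
  span DE: point load 115.5 at a = 5.2: Pab(L + a)/(6LEI) = 234.2/EI
  span EF: triangular load, peak 18: 7w₀L³/(360EI) = 96.12/EI
  relative rotation θ_0 = (234.2 + 96.12)/EI = 330.4/EI
A unit hogging moment at E produces rotation L₁/(3EI) + L₂/(3EI) = 4.333/EI.
Compatibility: M_E·(L₁+L₂)/(3EI) = θ_0, giving M_E = 76.24 kN·m (hogging).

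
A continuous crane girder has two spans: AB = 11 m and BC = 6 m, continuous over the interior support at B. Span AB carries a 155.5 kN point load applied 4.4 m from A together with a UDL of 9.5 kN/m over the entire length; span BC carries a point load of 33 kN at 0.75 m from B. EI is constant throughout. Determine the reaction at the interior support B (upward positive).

Take M_B as the redundant. Released structure: two simple spans AB and BC with a hinge at B.
Discontinuity in slope at B on the released structure — sum the simple-span end rotations:
  span AB: point load 155.5 at a = 4.4: Pab(L + a)/(6LEI) = 1054/EI
  span AB: UDL 9.5: wL³/(24EI) = 526.9/EI
  span BC: point load 33 at a = 0.75: Pab(L + b)/(6LEI) = 40.61/EI
  relative rotation θ_0 = (1581 + 40.61)/EI = 1621/EI
A unit hogging moment at B produces rotation L₁/(3EI) + L₂/(3EI) = 5.667/EI.
Slope continuity at B: θ_0 = M_B·5.667/EI, so M_B = 1621/5.667 = 286.1 kN·m (hogging).
Span AB, ΣM about A with M_B applied at B: R_B^{AB}·11 = 1259 + 286.1, so R_B^{AB} = 140.5 kN and R_A = 260 − 140.5 = 119.5 kN.
Span BC, ΣM about C: R_B^{BC}·6 = 173.2 + 286.1, so R_B^{BC} = 76.56 kN and R_C = 33 − 76.56 = -43.56 kN.
R_B = 140.5 + 76.56 = 217 kN.

R_B = 217 kN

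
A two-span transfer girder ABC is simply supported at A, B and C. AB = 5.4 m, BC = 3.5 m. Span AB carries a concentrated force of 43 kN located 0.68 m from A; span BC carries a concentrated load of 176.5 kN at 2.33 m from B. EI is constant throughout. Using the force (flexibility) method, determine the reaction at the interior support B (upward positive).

R_B = 85.51 kN

Release continuity at B by inserting a hinge; the redundant is the internal moment M_B. The primary structure is two simply-supported spans AB and BC.
Discontinuity in slope at B on the released structure — sum the simple-span end rotations:
  span AB: point load 43 at a = 0.68: Pab(L + a)/(6LEI) = 25.9/EI
  span BC: point load 176.5 at a = 2.33: Pab(L + b)/(6LEI) = 107/EI
  relative rotation θ_0 = (25.9 + 107)/EI = 132.9/EI
A unit hogging moment at B produces rotation L₁/(3EI) + L₂/(3EI) = 2.967/EI.
Compatibility: M_B·(L₁+L₂)/(3EI) = θ_0, giving M_B = 44.8 kN·m (hogging).
Span AB, ΣM about A with M_B applied at B: R_B^{AB}·5.4 = 29.24 + 44.8, so R_B^{AB} = 13.71 kN and R_A = 43 − 13.71 = 29.29 kN.
Span BC, ΣM about C: R_B^{BC}·3.5 = 206.5 + 44.8, so R_B^{BC} = 71.8 kN and R_C = 176.5 − 71.8 = 104.7 kN.
R_B = 13.71 + 71.8 = 85.51 kN.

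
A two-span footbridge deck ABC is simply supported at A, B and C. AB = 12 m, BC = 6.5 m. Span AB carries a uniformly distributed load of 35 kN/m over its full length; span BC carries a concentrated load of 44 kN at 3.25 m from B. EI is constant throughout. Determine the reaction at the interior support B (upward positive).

R_B = 333.4 kN

Release continuity at B by inserting a hinge; the redundant is the internal moment M_B. The primary structure is two simply-supported spans AB and BC.
Discontinuity in slope at B on the released structure — sum the simple-span end rotations:
  span AB: UDL 35: wL³/(24EI) = 2520/EI
  span BC: point load 44 at a = 3.25: Pab(L + b)/(6LEI) = 116.2/EI
  relative rotation θ_0 = (2520 + 116.2)/EI = 2636/EI
A unit hogging moment at B produces rotation L₁/(3EI) + L₂/(3EI) = 6.167/EI.
Compatibility: M_B·(L₁+L₂)/(3EI) = θ_0, giving M_B = 427.5 kN·m (hogging).
Span AB, ΣM about A with M_B applied at B: R_B^{AB}·12 = 2520 + 427.5, so R_B^{AB} = 245.6 kN and R_A = 420 − 245.6 = 174.4 kN.
Span BC, ΣM about C: R_B^{BC}·6.5 = 143 + 427.5, so R_B^{BC} = 87.77 kN and R_C = 44 − 87.77 = -43.77 kN.
R_B = 245.6 + 87.77 = 333.4 kN.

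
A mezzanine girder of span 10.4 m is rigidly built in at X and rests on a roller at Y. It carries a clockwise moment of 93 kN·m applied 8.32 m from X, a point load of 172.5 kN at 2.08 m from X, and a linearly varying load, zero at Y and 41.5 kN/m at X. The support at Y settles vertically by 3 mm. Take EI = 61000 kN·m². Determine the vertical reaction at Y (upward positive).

Take the reaction at Y as the redundant and release it; the primary structure is a cantilever fixed at X.
Deflection at Y on the released cantilever, summing each load's contribution:
  clockwise couple 93 at a = 8.32: M₀a(2L − a)/(2EI) = 4828/EI
  point load 172.5 at a = 2.08: Pa²(3L − a)/(6EI) = 3622/EI
  triangular load, peak 41.5 at the fixed end: w₀L⁴/(30EI) = 16183/EI
  δ_0 = 24633/EI
Tip deflection under a unit load at Y: L³/(3EI) = 375/EI.
With EI = 61000 kN·m²: δ_0 = 0.40383 m and δ_{YY} = 0.006147 m/kN.
Compatibility — the beam at Y must follow the support down by 0.003 m: δ_0 − R_Y·δ_{YY} = 0.003, so R_Y = (0.40383 − 0.003)/0.006147 = 65.21 kN.

R_Y = 65.21 kN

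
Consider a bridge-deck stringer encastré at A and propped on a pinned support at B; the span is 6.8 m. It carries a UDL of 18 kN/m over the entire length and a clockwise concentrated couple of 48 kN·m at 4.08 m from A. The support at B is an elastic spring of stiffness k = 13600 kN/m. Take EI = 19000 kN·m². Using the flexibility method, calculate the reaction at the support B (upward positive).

Remove the prop at B; the released (primary) structure is a cantilever built in at A.
Downward deflection at the released point B due to the loads:
  UDL 18: wL⁴/(8EI) = 4811/EI
  clockwise couple 48 at a = 4.08: M₀a(2L − a)/(2EI) = 932.2/EI
  δ_0 = 5743/EI
Flexibility coefficient — unit upward force at B: δ_{BB} = L³/(3EI) = 104.8/EI.
With EI = 19000 kN·m²: δ_0 = 0.30226 m and δ_{BB} = 0.005516 m/kN.
Compatibility — the spring shortens by R_B/k under the reaction it provides: δ_0 − R_B·δ_{BB} = R_B/k. With 1/k = 0.000074 m/kN, R_B = δ_0 / (δ_{BB} + 1/k) = 0.30226 / (0.005516 + 0.000074) = 54.07 kN.

R_B = 54.07 kN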